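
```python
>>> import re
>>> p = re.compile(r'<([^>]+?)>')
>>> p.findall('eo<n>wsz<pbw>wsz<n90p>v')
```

['n', 'pbw', 'n90p']

Scanning left to right: at [2:5] match '<n>', group 1 = 'n'; at [8:13] match '<pbw>', group 1 = 'pbw'; at [16:22] match '<n90p>', group 1 = 'n90p'.
With a single group, `findall` returns only what that group captured — 3 items.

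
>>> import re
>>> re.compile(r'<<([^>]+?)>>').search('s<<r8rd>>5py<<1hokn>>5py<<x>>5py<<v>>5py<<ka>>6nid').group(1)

'r8rd'

Unlike `match`, `search` isn't anchored — it looks for the pattern anywhere in the string.
The match spans [1:9] → '<<r8rd>>'.
Captured: group 1 = 'r8rd'.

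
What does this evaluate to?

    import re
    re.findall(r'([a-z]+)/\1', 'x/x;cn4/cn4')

['x']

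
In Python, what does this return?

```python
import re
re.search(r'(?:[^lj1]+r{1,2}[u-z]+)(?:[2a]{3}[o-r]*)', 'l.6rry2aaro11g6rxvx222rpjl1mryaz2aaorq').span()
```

This matches one or more of any character except [lj1], then 1 to 2 of the literal 'r', then one or more of a character in [u-z] (non-capturing group); then exactly 3 of one of [2a], then zero or more of a character in [o-r] (non-capturing group).
`re.search` scans for the first position where the pattern succeeds.
The match spans [1:11] → '.6rry2aaro'.

(1, 11)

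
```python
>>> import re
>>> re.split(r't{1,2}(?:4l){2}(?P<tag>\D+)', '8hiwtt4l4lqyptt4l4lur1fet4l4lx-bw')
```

['8hiw', 'qyptt', '4l4lur1fe', 'x-bw', '']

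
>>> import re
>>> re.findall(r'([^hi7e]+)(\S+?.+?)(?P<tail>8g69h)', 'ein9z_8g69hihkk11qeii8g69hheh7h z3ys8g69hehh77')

Pattern: one or more of any character except [hi7e] (captured); then one or more of a non-whitespace character (lazy), then one or more of any character (lazy) (captured); then the literal '8g6', then the literal '9h' (captured as 'tail').
Scanning left to right: at [2:26] match 'n9z_8g69hihkk11qeii8g69h', groups = ('n9z_8g69', 'hihkk11qeii', '8g69h'); at [31:41] match ' z3ys8g69h', groups = (' z3', 'ys', '8g69h').
With 3 capturing groups, `findall` returns a 3-tuple per match.

[('n9z_8g69', 'hihkk11qeii', '8g69h'), (' z3', 'ys', '8g69h')]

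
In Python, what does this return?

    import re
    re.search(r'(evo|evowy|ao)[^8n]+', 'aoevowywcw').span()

(0, 10)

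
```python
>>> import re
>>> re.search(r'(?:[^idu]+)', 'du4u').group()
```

The pattern matches one or more of any character except [idu] (non-capturing group).
The match spans [2:3] → '4'.

'4'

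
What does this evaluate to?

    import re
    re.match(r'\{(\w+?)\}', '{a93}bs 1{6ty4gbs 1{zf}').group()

With `match`, the pattern is implicitly anchored at the beginning.
The match spans [0:5] → '{a93}'.
Captured: group 1 = 'a93'.

'{a93}'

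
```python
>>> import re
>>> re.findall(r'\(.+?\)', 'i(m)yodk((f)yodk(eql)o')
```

No capturing groups, so `findall` returns the 3 full match strings.

['(m)', '((f)', '(eql)']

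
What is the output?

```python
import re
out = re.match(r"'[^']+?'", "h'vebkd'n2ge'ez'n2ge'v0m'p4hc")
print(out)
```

None

`re.match` won't scan ahead — the pattern has to work from the very first character.
Here the pattern fails at index 0, so the call returns None.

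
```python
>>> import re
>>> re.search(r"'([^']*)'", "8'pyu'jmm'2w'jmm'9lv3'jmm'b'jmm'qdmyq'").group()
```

"'pyu'"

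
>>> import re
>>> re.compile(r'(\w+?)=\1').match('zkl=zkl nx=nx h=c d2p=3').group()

A backreference is literal: `\1` must see the identical characters the first group matched.
With `match`, the pattern is implicitly anchored at the beginning.
The match spans [0:7] → 'zkl=zkl'.
Captured: group 1 = 'zkl'.

'zkl=zkl'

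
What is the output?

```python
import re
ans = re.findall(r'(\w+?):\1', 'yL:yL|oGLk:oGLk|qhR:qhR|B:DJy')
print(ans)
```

`\1` has to match the exact text group 1 already captured.
Walking the string: at [0:5] match 'yL:yL', group 1 = 'yL'; at [6:15] match 'oGLk:oGLk', group 1 = 'oGLk'; at [16:23] match 'qhR:qhR', group 1 = 'qhR'.
One capturing group, so `findall` returns just the captured substring from each match — 3 in all.

['yL', 'oGLk', 'qhR']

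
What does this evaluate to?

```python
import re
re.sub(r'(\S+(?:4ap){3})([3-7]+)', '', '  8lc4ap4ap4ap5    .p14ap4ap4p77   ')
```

This matches one or more of a non-whitespace character, then the literal '4ap' repeated 3 times (captured); then one or more of a character in [3-7] (captured).
Matches: at [2:15] → '8lc4ap4ap4ap5'.
Every occurrence is swapped for ''.

'      .p14ap4ap4p77   '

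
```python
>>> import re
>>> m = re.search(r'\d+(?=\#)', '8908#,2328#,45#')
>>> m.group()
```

'8908'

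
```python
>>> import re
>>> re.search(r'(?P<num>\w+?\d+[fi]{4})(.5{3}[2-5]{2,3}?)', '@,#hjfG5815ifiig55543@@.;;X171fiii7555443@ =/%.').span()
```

Pattern: one or more of a word character (lazy), then one or more of a digit, then exactly 4 of one of [fi] (captured as 'num'); then any character, then exactly 3 of a literal '5', then 2 to 3 of a character in [2-5] (lazy) (captured).
`search` walks the string left to right and returns the first match it finds.
The match spans [3:21] → 'hjfG5815ifiig55543'.
Captured: group 1 = 'hjfG5815ifii', group 2 = 'g55543'.

(3, 21)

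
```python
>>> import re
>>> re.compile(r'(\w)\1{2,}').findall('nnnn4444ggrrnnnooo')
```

`\1` has to match the exact text group 1 already captured.
Matches: at [0:4] match 'nnnn', group 1 = 'n'; at [4:8] match '4444', group 1 = '4'; at [12:15] match 'nnn', group 1 = 'n'; at [15:18] match 'ooo', group 1 = 'o'.
With a single group, `findall` returns only what that group captured — 4 items.

['n', '4', 'n', 'o']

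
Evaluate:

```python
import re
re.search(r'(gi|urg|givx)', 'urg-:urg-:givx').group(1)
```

'urg'

The match spans [0:3] → 'urg'.
Captured: group 1 = 'urg'.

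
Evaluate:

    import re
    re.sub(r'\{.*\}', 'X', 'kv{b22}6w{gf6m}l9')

Matches: at [2:15] → '{b22}6w{gf6m}'.
`sub` substitutes 'X' at each match site.

'kvXl9'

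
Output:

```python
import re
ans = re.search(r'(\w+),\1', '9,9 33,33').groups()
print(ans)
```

('9',)

The match spans [0:3] → '9,9'.
Captured: group 1 = '9'.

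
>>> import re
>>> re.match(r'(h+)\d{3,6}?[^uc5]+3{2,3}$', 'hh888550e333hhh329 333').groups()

The match spans [0:22] → 'hh888550e333hhh329 333'.
Captured: group 1 = 'hh'.

('hh',)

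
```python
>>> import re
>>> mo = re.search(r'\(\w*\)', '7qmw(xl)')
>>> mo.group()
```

The match spans [4:8] → '(xl)'.

'(xl)'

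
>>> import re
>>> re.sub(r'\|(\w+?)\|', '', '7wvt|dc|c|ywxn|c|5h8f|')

Every occurrence is swapped for ''.

'7wvtcc'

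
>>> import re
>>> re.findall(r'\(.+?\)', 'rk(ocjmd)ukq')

Walking the string: at [2:9] → '(ocjmd)'.
`findall` yields the raw match text (1 of them) because the pattern has no groups.

['(ocjmd)']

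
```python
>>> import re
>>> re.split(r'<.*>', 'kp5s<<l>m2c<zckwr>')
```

Matches to split on: at [4:18] → '<<l>m2c<zckwr>'.
The string is cut at each match, leaving 2 pieces.

['kp5s', '']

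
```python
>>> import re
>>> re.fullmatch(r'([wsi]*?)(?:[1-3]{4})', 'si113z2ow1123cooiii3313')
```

None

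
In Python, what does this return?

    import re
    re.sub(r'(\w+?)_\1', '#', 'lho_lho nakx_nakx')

'# #'

A backreference is literal: `\1` must see the identical characters the first group matched.
Matches: at [0:7] → 'lho_lho'; at [8:17] → 'nakx_nakx'.
Every occurrence is swapped for '#'.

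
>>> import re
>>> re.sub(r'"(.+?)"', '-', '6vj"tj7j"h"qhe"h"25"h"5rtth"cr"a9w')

'6vj-h-h-h-cr"a9w'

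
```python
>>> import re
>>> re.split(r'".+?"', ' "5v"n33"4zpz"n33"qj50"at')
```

[' ', 'n33', 'n33', 'at']

A `+?`/`*?`/`{m,n}?` starts at its minimum and grows only as far as needed for what follows to match.
Matches to split on: at [1:5] → '"5v"'; at [8:14] → '"4zpz"'; at [17:23] → '"qj50"'.
Splitting on the pattern gives 4 pieces.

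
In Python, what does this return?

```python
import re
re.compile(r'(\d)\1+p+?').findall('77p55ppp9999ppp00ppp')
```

`\1` is not a pattern — it's the concrete string captured by group 1, re-applied verbatim.
Matches: at [0:3] match '77p', group 1 = '7'; at [3:6] match '55p', group 1 = '5'; at [8:13] match '9999p', group 1 = '9'; at [15:18] match '00p', group 1 = '0'.
One capturing group, so `findall` returns just the captured substring from each match — 4 in all.

['7', '5', '9', '0']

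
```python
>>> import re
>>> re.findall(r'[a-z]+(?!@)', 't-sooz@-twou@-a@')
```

['t', 'soo', 'two']

A negative assertion filters positions out without eating any characters.
Matches: at [0:1] → 't'; at [2:5] → 'soo'; at [8:11] → 'two'.
`findall` yields the raw match text (3 of them) because the pattern has no groups.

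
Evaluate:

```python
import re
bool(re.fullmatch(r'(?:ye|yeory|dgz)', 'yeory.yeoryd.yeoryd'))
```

For `fullmatch`, every character of the input must be accounted for by the pattern.
Here the pattern can't cover the whole string, so the call returns None, and `bool(None)` is False.

False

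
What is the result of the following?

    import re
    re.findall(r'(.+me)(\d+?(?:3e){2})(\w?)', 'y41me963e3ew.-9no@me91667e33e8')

The pattern matches one or more of any character, then the literal 'me' (captured); then one or more of a digit (lazy), then the literal '3e' repeated 2 times (captured); then optionally a word character (captured).
Matches: at [0:12] match 'y41me963e3ew', groups = ('y41me', '963e3e', 'w').
Multiple groups make `findall` return tuples — one 3-tuple for the one match.

[('y41me', '963e3e', 'w')]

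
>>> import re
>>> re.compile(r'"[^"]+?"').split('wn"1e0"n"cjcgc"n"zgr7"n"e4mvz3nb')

['wn', 'n', 'n', 'n"e4mvz3nb']

The string is cut at each match, leaving 4 pieces.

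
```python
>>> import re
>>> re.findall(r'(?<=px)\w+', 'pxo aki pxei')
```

['o', 'ei']

The positive lookaround only admits positions where the adjacent text matches; those characters stay outside the span.
Scanning left to right: at [2:3] → 'o'; at [10:12] → 'ei'.
Since nothing is captured, `findall` lists the 2 matched substrings directly.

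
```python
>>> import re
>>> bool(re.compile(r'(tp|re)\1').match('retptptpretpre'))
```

False

`re.match` won't scan ahead — the pattern has to work from the very first character.
Here position 0 doesn't satisfy it, so the call returns None, and `bool(None)` is False.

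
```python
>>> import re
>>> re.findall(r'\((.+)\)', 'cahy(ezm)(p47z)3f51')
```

Walking the string: at [4:15] match '(ezm)(p47z)', group 1 = 'ezm)(p47z'.
`findall` collects group 1 from the one match (1 total).

['ezm)(p47z']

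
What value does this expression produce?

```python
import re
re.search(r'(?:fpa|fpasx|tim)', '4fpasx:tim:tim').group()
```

'fpa'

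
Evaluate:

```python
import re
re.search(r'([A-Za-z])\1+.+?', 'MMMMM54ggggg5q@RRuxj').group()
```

`\1` is not a pattern — it's the concrete string captured by group 1, re-applied verbatim.
`re.search` scans for the first position where the pattern succeeds.
The match spans [0:6] → 'MMMMM5'.
Captured: group 1 = 'M'.

'MMMMM5'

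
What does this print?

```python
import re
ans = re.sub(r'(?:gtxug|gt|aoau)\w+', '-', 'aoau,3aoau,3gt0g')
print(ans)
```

aoau,3aoau,3-

Matches: at [12:16] → 'gt0g'.
`sub` substitutes '-' at each match site.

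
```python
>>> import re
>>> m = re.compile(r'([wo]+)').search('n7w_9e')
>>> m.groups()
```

('w',)

The pattern matches one or more of one of [wo] (captured).
`search` walks the string left to right and returns the first match it finds.
The match spans [2:3] → 'w'.
Captured: group 1 = 'w'.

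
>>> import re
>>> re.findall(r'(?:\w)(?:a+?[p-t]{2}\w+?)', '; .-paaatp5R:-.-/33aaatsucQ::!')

With the lazy modifier that quantifier settles for the fewest repetitions that let the rest of the pattern succeed (the atoms after it are unaffected and can still be greedy).
`findall` yields the raw match text (2 of them) because the pattern has no groups.

['paaatp5', '3aaatsu']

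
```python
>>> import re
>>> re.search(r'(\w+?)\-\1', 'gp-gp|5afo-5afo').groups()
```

The backreference `\1` re-matches whatever the first group consumed, character for character.
`search` walks the string left to right and returns the first match it finds.
The match spans [0:5] → 'gp-gp'.
Captured: group 1 = 'gp'.

('gp',)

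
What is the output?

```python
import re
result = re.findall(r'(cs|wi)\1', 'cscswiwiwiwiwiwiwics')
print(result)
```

`\1` is not a pattern — it's the concrete string captured by group 1, re-applied verbatim.
Walking the string: at [0:4] match 'cscs', group 1 = 'cs'; at [4:8] match 'wiwi', group 1 = 'wi'; at [8:12] match 'wiwi', group 1 = 'wi'; at [12:16] match 'wiwi', group 1 = 'wi'.
With a single group, `findall` returns only what that group captured — 4 items.

['cs', 'wi', 'wi', 'wi']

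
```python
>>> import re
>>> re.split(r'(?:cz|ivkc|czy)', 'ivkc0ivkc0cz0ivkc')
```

`split` removes every match and returns the 5 fragments in between.

['', '0', '0', '0', '']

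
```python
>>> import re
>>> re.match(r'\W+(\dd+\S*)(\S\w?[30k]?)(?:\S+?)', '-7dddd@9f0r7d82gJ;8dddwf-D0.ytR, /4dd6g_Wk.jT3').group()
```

The pattern matches one or more of a non-word character; then a digit, then one or more of a literal 'd', then zero or more of a non-whitespace character (captured); then a non-whitespace character, then optionally a word character, then optionally one of [30k] (captured); then one or more of a non-whitespace character (lazy) (non-capturing group).
`re.match` won't scan ahead — the pattern has to work from the very first character.
The match spans [0:32] → '-7dddd@9f0r7d82gJ;8dddwf-D0.ytR,'.
Captured: group 1 = '7dddd@9f0r7d82gJ;8dddwf-D0.yt', group 2 = 'R'.

'-7dddd@9f0r7d82gJ;8dddwf-D0.ytR,'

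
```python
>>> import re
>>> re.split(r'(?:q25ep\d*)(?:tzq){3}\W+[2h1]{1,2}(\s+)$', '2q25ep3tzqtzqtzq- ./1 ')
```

Because the pattern has a capturing group, `split` also inserts each captured text between the pieces.

['2', ' ', '']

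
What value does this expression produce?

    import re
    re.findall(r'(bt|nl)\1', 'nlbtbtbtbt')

`\1` has to match the exact text group 1 already captured.
Walking the string: at [2:6] match 'btbt', group 1 = 'bt'; at [6:10] match 'btbt', group 1 = 'bt'.
`findall` collects group 1 from each match (2 total).

['bt', 'bt']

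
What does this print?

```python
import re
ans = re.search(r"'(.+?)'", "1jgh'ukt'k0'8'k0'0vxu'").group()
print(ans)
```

`search` walks the string left to right and returns the first match it finds.
The match spans [4:9] → "'ukt'".
Captured: group 1 = 'ukt'.

'ukt'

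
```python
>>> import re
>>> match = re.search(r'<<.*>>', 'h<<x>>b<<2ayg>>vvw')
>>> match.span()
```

`search` walks the string left to right and returns the first match it finds.
The match spans [1:15] → '<<x>>b<<2ayg>>'.

(1, 15)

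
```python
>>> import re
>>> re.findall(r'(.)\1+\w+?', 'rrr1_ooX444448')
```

['r', 'o', '4']

`\1` is not a pattern — it's the concrete string captured by group 1, re-applied verbatim.
Scanning left to right: at [0:4] match 'rrr1', group 1 = 'r'; at [5:8] match 'ooX', group 1 = 'o'; at [8:14] match '444448', group 1 = '4'.
Because there's exactly one group, `findall` drops the full match and keeps group 1 from each hit.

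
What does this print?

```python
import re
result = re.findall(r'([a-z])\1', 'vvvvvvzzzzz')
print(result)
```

['v', 'v', 'v', 'z', 'z']

After group 1 captures some text, `\1` only succeeds where that same text appears again.
Because there's exactly one group, `findall` drops the full match and keeps group 1 from each hit.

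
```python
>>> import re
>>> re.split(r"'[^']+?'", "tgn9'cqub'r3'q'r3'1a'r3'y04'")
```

['tgn9', 'r3', 'r3', 'r3', '']

Matches to split on: at [4:10] → "'cqub'"; at [12:15] → "'q'"; at [17:21] → "'1a'"; at [23:28] → "'y04'".
`split` removes every match and returns the 5 fragments in between.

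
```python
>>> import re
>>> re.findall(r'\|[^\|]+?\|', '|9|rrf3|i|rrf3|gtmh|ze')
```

Matches: at [0:3] → '|9|'; at [7:10] → '|i|'; at [14:20] → '|gtmh|'.
No capturing groups, so `findall` returns the 3 full match strings.

['|9|', '|i|', '|gtmh|']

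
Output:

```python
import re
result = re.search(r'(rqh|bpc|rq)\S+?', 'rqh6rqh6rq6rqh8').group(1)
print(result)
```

rqh

The match spans [0:4] → 'rqh6'.
Captured: group 1 = 'rqh'.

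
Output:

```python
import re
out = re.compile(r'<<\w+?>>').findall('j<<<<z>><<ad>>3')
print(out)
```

['<<z>>', '<<ad>>']

Walking the string: at [3:8] → '<<z>>'; at [8:14] → '<<ad>>'.
`findall` yields the raw match text (2 of them) because the pattern has no groups.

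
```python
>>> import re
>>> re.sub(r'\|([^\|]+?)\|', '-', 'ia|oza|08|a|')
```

'ia-08-'

Every occurrence is swapped for '-'.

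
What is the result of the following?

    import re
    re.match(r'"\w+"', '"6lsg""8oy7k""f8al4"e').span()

(0, 6)

`match` is anchored at position 0; if the pattern doesn't fit there, it returns None.
The match spans [0:6] → '"6lsg"'.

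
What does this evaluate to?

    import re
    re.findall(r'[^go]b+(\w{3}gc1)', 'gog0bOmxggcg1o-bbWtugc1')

['Wtugc1']

Pattern: any character except [go]; then one or more of a literal 'b'; then exactly 3 of a word character, then the literal 'gc1' (captured).
With a single group, `findall` returns only what that group captured — 1 item.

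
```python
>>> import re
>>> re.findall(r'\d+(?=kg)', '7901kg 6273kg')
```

Because the assertion is zero-width, the text it checks is not consumed and won't appear in the result.
Walking the string: at [0:4] → '7901'; at [7:11] → '6273'.
Since nothing is captured, `findall` lists the 2 matched substrings directly.

['7901', '6273']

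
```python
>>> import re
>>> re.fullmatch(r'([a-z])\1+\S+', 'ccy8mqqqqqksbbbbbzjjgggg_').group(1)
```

'c'

After group 1 captures some text, `\1` only succeeds where that same text appears again.
For `fullmatch`, every character of the input must be accounted for by the pattern.
The match spans [0:25] → 'ccy8mqqqqqksbbbbbzjjgggg_'.
Captured: group 1 = 'c'.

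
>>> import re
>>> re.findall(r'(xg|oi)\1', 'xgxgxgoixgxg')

['xg', 'xg']

A backreference is literal: `\1` must see the identical characters the first group matched.
Walking the string: at [0:4] match 'xgxg', group 1 = 'xg'; at [8:12] match 'xgxg', group 1 = 'xg'.
One capturing group, so `findall` returns just the captured substring from each match — 2 in all.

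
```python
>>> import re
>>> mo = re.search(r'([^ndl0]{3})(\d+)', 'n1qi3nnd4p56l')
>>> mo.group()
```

Pattern: exactly 3 of any character except [ndl0] (captured); then one or more of a digit (captured).
`re.search` scans for the first position where the pattern succeeds.
The match spans [1:5] → '1qi3'.
Captured: group 1 = '1qi', group 2 = '3'.

'1qi3'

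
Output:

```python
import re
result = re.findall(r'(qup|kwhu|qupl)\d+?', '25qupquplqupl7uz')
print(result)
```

['qupl']

Scanning left to right: at [9:14] match 'qupl7', group 1 = 'qupl'.
`findall` collects group 1 from the one match (1 total).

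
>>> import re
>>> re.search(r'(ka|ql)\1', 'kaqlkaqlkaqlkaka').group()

`\1` is not a pattern — it's the concrete string captured by group 1, re-applied verbatim.
`re.search` tries every starting position until one works.
The match spans [12:16] → 'kaka'.
Captured: group 1 = 'ka'.

'kaka'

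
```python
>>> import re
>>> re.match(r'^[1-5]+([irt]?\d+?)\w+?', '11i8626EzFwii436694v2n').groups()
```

('i8',)

The match spans [0:5] → '11i86'.
Captured: group 1 = 'i8'.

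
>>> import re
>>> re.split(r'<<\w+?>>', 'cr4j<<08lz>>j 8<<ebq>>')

['cr4j', 'j 8', '']

Matches to split on: at [4:12] → '<<08lz>>'; at [15:22] → '<<ebq>>'.
Splitting on the pattern gives 3 pieces.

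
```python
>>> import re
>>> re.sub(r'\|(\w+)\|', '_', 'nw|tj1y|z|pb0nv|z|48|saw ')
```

Matches: at [2:8] → '|tj1y|'; at [9:16] → '|pb0nv|'; at [17:21] → '|48|'.
Every occurrence is swapped for '_'.

'nw_z_z_saw '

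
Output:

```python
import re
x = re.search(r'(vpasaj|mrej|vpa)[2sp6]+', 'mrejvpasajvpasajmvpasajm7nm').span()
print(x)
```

Unlike `match`, `search` isn't anchored — it looks for the pattern anywhere in the string.
The match spans [4:8] → 'vpas'.
Captured: group 1 = 'vpa'.

(4, 8)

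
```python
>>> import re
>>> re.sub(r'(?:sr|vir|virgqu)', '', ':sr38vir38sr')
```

':3838'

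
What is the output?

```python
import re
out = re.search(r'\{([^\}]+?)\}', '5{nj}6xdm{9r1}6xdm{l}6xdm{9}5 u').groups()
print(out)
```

('nj',)

Unlike `match`, `search` isn't anchored — it looks for the pattern anywhere in the string.
The match spans [1:5] → '{nj}'.
Captured: group 1 = 'nj'.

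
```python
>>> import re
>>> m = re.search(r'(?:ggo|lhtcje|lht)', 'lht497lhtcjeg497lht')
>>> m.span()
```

The match spans [0:3] → 'lht'.

(0, 3)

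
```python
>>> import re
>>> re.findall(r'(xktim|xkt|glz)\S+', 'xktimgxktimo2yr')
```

['xktim']

Alternation isn't longest-match — the leftmost alternative that fits at this position is chosen.
Walking the string: at [0:15] match 'xktimgxktimo2yr', group 1 = 'xktim'.
With a single group, `findall` returns only what that group captured — 1 item.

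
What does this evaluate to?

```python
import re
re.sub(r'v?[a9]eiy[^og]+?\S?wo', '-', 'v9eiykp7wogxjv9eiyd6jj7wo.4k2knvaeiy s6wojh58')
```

'-gxj-.4k2kn-jh58'

The pattern matches optionally a literal 'v', then one of [a9], then the literal 'eiy'; then one or more of any character except [og] (lazy), then optionally a non-whitespace character, then the literal 'wo'.
Matches: at [0:10] → 'v9eiykp7wo'; at [13:25] → 'v9eiyd6jj7wo'; at [31:41] → 'vaeiy s6wo'.
Each match is replaced by '-'.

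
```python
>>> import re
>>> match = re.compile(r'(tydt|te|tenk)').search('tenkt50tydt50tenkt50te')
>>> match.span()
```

(0, 2)

The regex engine tests alternatives in the order written; an earlier branch that matches wins even if a later one would match more.
The match spans [0:2] → 'te'.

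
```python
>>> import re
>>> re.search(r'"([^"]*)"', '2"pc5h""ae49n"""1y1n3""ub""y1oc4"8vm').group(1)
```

'pc5h'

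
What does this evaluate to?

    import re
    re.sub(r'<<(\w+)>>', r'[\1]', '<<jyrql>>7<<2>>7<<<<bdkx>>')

'[jyrql]7[2]7<<[bdkx]'

Matches: at [0:9] → '<<jyrql>>'; at [10:15] → '<<2>>'; at [18:26] → '<<bdkx>>'.
The replacement refers to a captured group, so each match is rewritten using its own captured text.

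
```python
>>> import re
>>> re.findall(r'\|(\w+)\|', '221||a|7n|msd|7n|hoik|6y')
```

['a', 'msd', 'hoik']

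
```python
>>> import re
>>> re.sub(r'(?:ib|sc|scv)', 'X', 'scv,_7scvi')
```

Branches in `(...|...)` are attempted left-to-right; the first branch that allows the whole pattern to succeed is taken.
Matches: at [0:2] → 'sc'; at [6:8] → 'sc'.
Every occurrence is swapped for 'X'.

'Xv,_7Xvi'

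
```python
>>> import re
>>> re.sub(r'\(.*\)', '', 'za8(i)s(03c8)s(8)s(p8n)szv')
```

Matches: at [3:23] → '(i)s(03c8)s(8)s(p8n)'.
Each match is replaced by ''.

'za8szv'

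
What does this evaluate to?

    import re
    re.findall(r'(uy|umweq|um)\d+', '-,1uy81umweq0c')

['uy', 'umweq']

`findall` collects group 1 from each match (2 total).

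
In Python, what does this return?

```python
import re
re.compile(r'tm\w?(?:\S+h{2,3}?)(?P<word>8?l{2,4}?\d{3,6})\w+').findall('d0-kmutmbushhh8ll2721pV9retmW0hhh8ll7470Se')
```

This matches the literal 'tm', then optionally a word character; then one or more of a non-whitespace character, then 2 to 3 of a literal 'h' (lazy) (non-capturing group); then optionally the literal '8', then 2 to 4 of the literal 'l' (lazy), then 3 to 6 of a digit (captured as 'word'); then one or more of a word character.
Matches: at [6:42] match 'tmbushhh8ll2721pV9retmW0hhh8ll7470Se', group 1 = '8ll7470'.
Because there's exactly one group, `findall` drops the full match and keeps group 1 from the one hit.

['8ll7470']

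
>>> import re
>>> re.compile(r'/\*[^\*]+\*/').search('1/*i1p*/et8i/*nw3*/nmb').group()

'/*i1p*/'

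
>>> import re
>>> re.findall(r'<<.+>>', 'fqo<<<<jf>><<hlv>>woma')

['<<<<jf>><<hlv>>']

Walking the string: at [3:18] → '<<<<jf>><<hlv>>'.
With no groups in the pattern, `findall` gives back each whole match — 1 here.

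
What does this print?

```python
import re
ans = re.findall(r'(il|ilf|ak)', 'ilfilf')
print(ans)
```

Branches in `(...|...)` are attempted left-to-right; the first branch that allows the whole pattern to succeed is taken.
`findall` collects group 1 from each match (2 total).

['il', 'il']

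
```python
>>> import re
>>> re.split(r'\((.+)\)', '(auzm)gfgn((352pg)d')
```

['', 'auzm)gfgn((352pg', 'd']

The group in the pattern means `split` returns the separators' captures alongside the pieces.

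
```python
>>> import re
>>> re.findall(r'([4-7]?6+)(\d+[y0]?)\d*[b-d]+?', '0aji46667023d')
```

[('4666', '7023')]

Pattern: optionally a character in [4-7], then one or more of the literal '6' (captured); then one or more of a digit, then optionally one of [y0] (captured); then zero or more of a digit, then one or more of a character in [b-d] (lazy).
Matches: at [4:13] match '46667023d', groups = ('4666', '7023').
`findall` packs the 2 group values into a tuple for every match.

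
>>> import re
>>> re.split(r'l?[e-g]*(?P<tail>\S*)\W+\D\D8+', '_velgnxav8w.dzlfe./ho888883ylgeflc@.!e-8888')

This matches optionally a literal 'l', then zero or more of a character in [e-g]; then zero or more of a non-whitespace character (captured as 'tail'); then one or more of a non-word character, then a non-digit, then a non-digit; then one or more of a literal '8'.
Because the pattern has a capturing group, `split` also inserts each captured text between the pieces.

['', '_velgnxav8w.dzlfe./ho888883ylgeflc@.', '']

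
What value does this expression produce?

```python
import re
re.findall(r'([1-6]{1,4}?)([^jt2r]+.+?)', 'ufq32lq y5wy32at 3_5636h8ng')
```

Multiple groups make `findall` return tuples — one 2-tuple for each match.

[('32', 'lq y5wy32'), ('3', '_5636h8ng')]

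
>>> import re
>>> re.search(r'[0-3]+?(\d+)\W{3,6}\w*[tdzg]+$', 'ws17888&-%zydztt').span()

(2, 16)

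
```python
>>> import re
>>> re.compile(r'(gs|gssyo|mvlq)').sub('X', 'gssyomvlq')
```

Branches in `(...|...)` are attempted left-to-right; the first branch that allows the whole pattern to succeed is taken.
`sub` substitutes 'X' at each match site.

'XsyoX'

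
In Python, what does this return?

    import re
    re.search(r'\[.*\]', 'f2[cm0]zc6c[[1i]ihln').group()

'[cm0]zc6c[[1i]'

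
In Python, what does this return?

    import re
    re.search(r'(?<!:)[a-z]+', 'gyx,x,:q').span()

(0, 3)

`(?!…)`/`(?<!…)` only lets a position through if the neighbouring text does NOT match; no characters are consumed.
The match spans [0:3] → 'gyx'.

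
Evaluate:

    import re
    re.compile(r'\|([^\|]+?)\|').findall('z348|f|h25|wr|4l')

Walking the string: at [4:7] match '|f|', group 1 = 'f'; at [10:14] match '|wr|', group 1 = 'wr'.
With a single group, `findall` returns only what that group captured — 2 items.

['f', 'wr']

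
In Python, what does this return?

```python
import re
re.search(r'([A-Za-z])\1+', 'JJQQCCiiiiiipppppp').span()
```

(0, 2)

The backreference `\1` re-matches whatever the first group consumed, character for character.
The match spans [0:2] → 'JJ'.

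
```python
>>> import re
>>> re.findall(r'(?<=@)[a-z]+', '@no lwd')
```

['no']

The `(?=…)`/`(?<=…)` assertion just peeks at neighbouring text; it doesn't advance the match position.
`findall` yields the raw match text (1 of them) because the pattern has no groups.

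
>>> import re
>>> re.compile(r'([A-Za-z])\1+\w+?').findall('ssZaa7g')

After group 1 captures some text, `\1` only succeeds where that same text appears again.
Scanning left to right: at [0:3] match 'ssZ', group 1 = 's'; at [3:6] match 'aa7', group 1 = 'a'.
With a single group, `findall` returns only what that group captured — 2 items.

['s', 'a']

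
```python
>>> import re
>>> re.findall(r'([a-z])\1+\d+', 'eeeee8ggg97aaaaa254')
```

['e', 'g', 'a']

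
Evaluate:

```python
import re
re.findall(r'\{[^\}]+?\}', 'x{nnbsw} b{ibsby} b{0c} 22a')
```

Walking the string: at [1:8] → '{nnbsw}'; at [10:17] → '{ibsby}'; at [19:23] → '{0c}'.
No capturing groups, so `findall` returns the 3 full match strings.

['{nnbsw}', '{ibsby}', '{0c}']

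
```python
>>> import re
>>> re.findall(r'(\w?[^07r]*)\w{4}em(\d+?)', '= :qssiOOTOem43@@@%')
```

The pattern matches optionally a word character, then zero or more of any character except [07r] (captured); then exactly 4 of a word character, then the literal 'em'; then one or more of a digit (lazy) (captured).
Because the quantifier is non-greedy, it stops expanding at the earliest point where the rest of the pattern can succeed.
Walking the string: at [0:14] match '= :qssiOOTOem4', groups = ('= :qssi', '4').
Multiple groups make `findall` return tuples — one 2-tuple for the one match.

[('= :qssi', '4')]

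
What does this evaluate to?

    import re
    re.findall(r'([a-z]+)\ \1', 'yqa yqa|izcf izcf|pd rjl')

A backreference is literal: `\1` must see the identical characters the first group matched.
Scanning left to right: at [0:7] match 'yqa yqa', group 1 = 'yqa'; at [8:17] match 'izcf izcf', group 1 = 'izcf'.
With a single group, `findall` returns only what that group captured — 2 items.

['yqa', 'izcf']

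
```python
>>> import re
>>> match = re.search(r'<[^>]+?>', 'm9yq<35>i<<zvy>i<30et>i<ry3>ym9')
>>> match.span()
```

Unlike `match`, `search` isn't anchored — it looks for the pattern anywhere in the string.
The match spans [4:8] → '<35>'.

(4, 8)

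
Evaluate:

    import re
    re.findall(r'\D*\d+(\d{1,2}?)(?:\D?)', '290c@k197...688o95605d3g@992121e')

['0', '7', '8', '5', '1']

Pattern: zero or more of a non-digit, then one or more of a digit; then 1 to 2 of a digit (lazy) (captured); then optionally a non-digit (non-capturing group).
One capturing group, so `findall` returns just the captured substring from each match — 5 in all.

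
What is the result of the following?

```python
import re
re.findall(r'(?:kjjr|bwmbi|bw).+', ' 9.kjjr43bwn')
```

Scanning left to right: at [3:12] → 'kjjr43bwn'.
Since nothing is captured, `findall` lists the 1 matched substring directly.

['kjjr43bwn']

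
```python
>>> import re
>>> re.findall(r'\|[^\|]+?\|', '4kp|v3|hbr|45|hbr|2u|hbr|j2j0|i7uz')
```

['|v3|', '|45|', '|2u|', '|j2j0|']

Walking the string: at [3:7] → '|v3|'; at [10:14] → '|45|'; at [17:21] → '|2u|'; at [24:30] → '|j2j0|'.
With no groups in the pattern, `findall` gives back each whole match — 4 here.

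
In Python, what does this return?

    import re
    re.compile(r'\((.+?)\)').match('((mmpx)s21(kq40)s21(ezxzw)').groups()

The match spans [0:7] → '((mmpx)'.
Captured: group 1 = '(mmpx'.

('(mmpx',)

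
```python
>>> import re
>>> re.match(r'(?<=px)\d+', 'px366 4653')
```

None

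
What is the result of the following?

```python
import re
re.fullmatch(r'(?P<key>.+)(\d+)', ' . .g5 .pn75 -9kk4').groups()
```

(' . .g5 .pn75 -9kk', '4')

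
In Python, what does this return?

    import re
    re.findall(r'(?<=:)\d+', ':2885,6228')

['2885']

The positive lookaround only admits positions where the adjacent text matches; those characters stay outside the span.
Walking the string: at [1:5] → '2885'.
Since nothing is captured, `findall` lists the 1 matched substring directly.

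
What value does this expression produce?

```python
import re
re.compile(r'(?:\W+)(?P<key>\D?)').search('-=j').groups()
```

('j',)

The match spans [0:3] → '-=j'.
Captured: group 1 = 'j'.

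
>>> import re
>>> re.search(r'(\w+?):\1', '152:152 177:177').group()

'152:152'

The backreference `\1` re-matches whatever the first group consumed, character for character.
`re.search` scans for the first position where the pattern succeeds.
The match spans [0:7] → '152:152'.
Captured: group 1 = '152'.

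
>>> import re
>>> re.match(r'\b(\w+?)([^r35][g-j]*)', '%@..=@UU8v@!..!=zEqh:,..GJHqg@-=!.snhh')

None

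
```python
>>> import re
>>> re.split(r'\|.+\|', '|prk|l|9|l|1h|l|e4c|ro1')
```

['', 'ro1']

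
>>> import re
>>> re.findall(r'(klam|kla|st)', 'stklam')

['st', 'klam']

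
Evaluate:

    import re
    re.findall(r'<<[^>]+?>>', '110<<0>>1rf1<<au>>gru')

Walking the string: at [3:8] → '<<0>>'; at [12:18] → '<<au>>'.
`findall` yields the raw match text (2 of them) because the pattern has no groups.

['<<0>>', '<<au>>']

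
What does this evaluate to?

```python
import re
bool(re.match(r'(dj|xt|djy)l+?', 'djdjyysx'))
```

With `match`, the pattern is implicitly anchored at the beginning.
Here the pattern fails at index 0, so the call returns None, and `bool(None)` is False.

False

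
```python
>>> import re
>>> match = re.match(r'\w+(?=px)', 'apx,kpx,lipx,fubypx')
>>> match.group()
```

`re.match` only tries the pattern at the start of the string.
The match spans [0:1] → 'a'.

'a'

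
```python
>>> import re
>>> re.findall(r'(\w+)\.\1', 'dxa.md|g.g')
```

['g']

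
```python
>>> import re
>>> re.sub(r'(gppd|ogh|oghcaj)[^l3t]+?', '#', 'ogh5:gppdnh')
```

'#:#h'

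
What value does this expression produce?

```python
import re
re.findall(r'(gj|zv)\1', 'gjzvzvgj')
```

['zv']

`\1` has to match the exact text group 1 already captured.
`findall` collects group 1 from the one match (1 total).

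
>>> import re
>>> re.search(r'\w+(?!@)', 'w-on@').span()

(0, 1)

The negative lookahead/lookbehind blocks any match where the forbidden context is present.
The match spans [0:1] → 'w'.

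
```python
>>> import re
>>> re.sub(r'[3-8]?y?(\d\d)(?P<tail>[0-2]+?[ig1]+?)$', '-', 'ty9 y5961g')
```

'ty9 y-'

This matches optionally a character in [3-8], then optionally the literal 'y'; then a digit, then a digit (captured); then one or more of a character in [0-2] (lazy), then one or more of one of [ig1] (lazy) (captured as 'tail'); then anchored at the end.
Matches: at [5:10] → '5961g'.
Every occurrence is swapped for '-'.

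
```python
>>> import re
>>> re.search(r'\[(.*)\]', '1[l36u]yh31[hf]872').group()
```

'[l36u]yh31[hf]'

`re.search` scans for the first position where the pattern succeeds.
The match spans [1:15] → '[l36u]yh31[hf]'.
Captured: group 1 = 'l36u]yh31[hf'.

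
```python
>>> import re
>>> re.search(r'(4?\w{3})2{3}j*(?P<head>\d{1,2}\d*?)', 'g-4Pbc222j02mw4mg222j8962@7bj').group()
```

'4Pbc222j02'

The pattern matches optionally a literal '4', then exactly 3 of a word character (captured); then exactly 3 of a literal '2', then zero or more of the literal 'j'; then 1 to 2 of a digit, then zero or more of a digit (lazy) (captured as 'head').
The match spans [2:12] → '4Pbc222j02'.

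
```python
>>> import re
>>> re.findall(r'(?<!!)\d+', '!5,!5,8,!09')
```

['8', '9']

The negative lookaround is zero-width — it rules out positions where the adjacent text would match, without consuming anything.
Scanning left to right: at [6:7] → '8'; at [10:11] → '9'.
Since nothing is captured, `findall` lists the 2 matched substrings directly.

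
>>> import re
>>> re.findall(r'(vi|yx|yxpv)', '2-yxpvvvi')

['yx', 'vi']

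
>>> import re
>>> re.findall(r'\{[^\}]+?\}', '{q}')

['{q}']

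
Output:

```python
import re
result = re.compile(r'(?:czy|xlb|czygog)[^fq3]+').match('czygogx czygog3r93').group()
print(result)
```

czygogx czygog

`re.match` only tries the pattern at the start of the string.
The match spans [0:14] → 'czygogx czygog'.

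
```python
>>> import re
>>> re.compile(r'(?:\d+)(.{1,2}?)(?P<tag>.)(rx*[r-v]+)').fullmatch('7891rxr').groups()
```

('9', '1', 'rxr')

This matches one or more of a digit (non-capturing group); then 1 to 2 of any character (lazy) (captured); then any character (captured as 'tag'); then a literal 'r', then zero or more of the literal 'x', then one or more of a character in [r-v] (captured).
`re.fullmatch` requires the pattern to consume the entire string.
The match spans [0:7] → '7891rxr'.
Captured: group 1 = '9', group 2 = '1', group 3 = 'rxr'.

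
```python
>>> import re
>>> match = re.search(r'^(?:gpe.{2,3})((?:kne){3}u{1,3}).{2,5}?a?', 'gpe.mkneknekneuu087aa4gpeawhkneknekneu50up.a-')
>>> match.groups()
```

('kneknekneuu',)

This matches anchored at the start of the string; then the literal 'gpe', then 2 to 3 of any character (non-capturing group); then the literal 'kne' repeated 3 times, then 1 to 3 of a literal 'u' (captured); then 2 to 5 of any character (lazy), then optionally a literal 'a'.
`re.search` scans for the first position where the pattern succeeds.
The match spans [0:18] → 'gpe.mkneknekneuu08'.
Captured: group 1 = 'kneknekneuu'.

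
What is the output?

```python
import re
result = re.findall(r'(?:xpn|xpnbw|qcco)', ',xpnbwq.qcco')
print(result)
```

['xpn', 'qcco']

Branches in `(...|...)` are attempted left-to-right; the first branch that allows the whole pattern to succeed is taken.
`findall` yields the raw match text (2 of them) because the pattern has no groups.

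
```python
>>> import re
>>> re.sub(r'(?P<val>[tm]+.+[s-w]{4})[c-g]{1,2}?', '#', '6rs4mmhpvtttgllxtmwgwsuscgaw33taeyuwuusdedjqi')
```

Pattern: one or more of one of [tm], then one or more of any character, then exactly 4 of a character in [s-w] (captured as 'val'); then 1 to 2 of a character in [c-g] (lazy).
Matches: at [4:40] → 'mmhpvtttgllxtmwgwsuscgaw33taeyuwuusd'.
Each match is replaced by '#'.

'6rs4#edjqi'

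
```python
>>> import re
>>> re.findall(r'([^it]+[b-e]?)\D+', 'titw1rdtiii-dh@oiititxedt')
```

['w1rd']

This matches one or more of any character except [it], then optionally a character in [b-e] (captured); then one or more of a non-digit.
One capturing group, so `findall` returns just the captured substring from the one match — 1 in all.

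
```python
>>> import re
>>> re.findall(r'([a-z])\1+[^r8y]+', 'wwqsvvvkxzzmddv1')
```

['w']

`\1` is not a pattern — it's the concrete string captured by group 1, re-applied verbatim.
Matches: at [0:16] match 'wwqsvvvkxzzmddv1', group 1 = 'w'.
`findall` collects group 1 from the one match (1 total).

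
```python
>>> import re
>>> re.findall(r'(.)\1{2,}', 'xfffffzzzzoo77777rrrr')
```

['f', 'z', '7', 'r']

The backreference `\1` re-matches whatever the first group consumed, character for character.
Matches: at [1:6] match 'fffff', group 1 = 'f'; at [6:10] match 'zzzz', group 1 = 'z'; at [12:17] match '77777', group 1 = '7'; at [17:21] match 'rrrr', group 1 = 'r'.
One capturing group, so `findall` returns just the captured substring from each match — 4 in all.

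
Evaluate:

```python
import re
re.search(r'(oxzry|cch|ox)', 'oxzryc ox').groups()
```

('oxzry',)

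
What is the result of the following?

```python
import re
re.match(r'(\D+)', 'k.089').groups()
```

('k.',)

The match spans [0:2] → 'k.'.
Captured: group 1 = 'k.'.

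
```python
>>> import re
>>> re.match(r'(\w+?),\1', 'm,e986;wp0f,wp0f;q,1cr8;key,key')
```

`match` is anchored at position 0; if the pattern doesn't fit there, it returns None.
Here the string doesn't start with a match, so the call returns None.

None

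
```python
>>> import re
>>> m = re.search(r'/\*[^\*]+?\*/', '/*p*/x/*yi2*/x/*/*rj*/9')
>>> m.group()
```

'/*p*/'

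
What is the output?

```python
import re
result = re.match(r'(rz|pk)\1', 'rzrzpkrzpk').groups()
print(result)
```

The match spans [0:4] → 'rzrz'.
Captured: group 1 = 'rz'.

('rz',)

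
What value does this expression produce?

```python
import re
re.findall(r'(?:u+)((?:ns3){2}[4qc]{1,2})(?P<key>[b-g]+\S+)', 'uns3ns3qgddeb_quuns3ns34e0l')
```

Pattern: one or more of a literal 'u' (non-capturing group); then the literal 'ns3' repeated 2 times, then 1 to 2 of one of [4qc] (captured); then one or more of a character in [b-g], then one or more of a non-whitespace character (captured as 'key').
Walking the string: at [0:27] match 'uns3ns3qgddeb_quuns3ns34e0l', groups = ('ns3ns3q', 'gddeb_quuns3ns34e0l').
With 2 capturing groups, `findall` returns a 2-tuple per match.

[('ns3ns3q', 'gddeb_quuns3ns34e0l')]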